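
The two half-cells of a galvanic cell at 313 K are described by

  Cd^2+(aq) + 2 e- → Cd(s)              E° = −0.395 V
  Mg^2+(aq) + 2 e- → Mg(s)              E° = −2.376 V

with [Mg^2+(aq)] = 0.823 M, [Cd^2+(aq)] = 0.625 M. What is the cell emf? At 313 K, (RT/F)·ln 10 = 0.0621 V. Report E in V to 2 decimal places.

+1.98 V

Since E°(Cd²⁺/Cd) > E°(Mg²⁺/Mg), Cd²⁺/Cd serves as the cathode.
E°cell = −0.395 − (−2.376) = +1.981 V, with n = 2 electrons transferred.
Balancing gives Cd^2+(aq) + Mg(s) → Cd(s) + Mg^2+(aq); hence Q = [Mg^2+(aq)] / [Cd^2+(aq)] = 1.32 (log Q = 0.120).
E = E° − (0.0621/n)·log Q = +1.981 − (0.0621/2)(0.120) = +1.98 V.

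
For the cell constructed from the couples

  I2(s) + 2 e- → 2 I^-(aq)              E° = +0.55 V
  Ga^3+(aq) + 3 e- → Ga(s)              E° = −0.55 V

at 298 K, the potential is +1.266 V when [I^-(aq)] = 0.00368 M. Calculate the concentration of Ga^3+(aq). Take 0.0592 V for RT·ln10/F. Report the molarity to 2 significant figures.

0.078 M

I₂/I⁻ is the cathode (higher E°); E°cell = +0.55 − (−0.55) = +1.10 V with n = 6.
Since E = E° − (0.0592/n)·log Q, log Q = n(E° − E)/0.0592 = −16.824.
The balanced reaction is 3 I2(s) + 2 Ga(s) → 6 I^-(aq) + 2 Ga^3+(aq), so Q = [I^-(aq)]^6·[Ga^3+(aq)]^2.
Solving for the unknown gives log [Ga^3+(aq)] = −1.110, so [Ga^3+(aq)] ≈ 0.078 M.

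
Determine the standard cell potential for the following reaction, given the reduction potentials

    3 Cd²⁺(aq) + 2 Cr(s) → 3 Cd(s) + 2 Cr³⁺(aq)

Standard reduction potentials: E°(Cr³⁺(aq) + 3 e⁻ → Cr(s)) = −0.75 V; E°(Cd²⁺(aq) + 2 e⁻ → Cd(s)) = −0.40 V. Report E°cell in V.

In the reaction as written, Cd²⁺(aq) is reduced (cathode) and Cr³⁺(aq) is produced by oxidation at the anode.
E°cell = E°(cathode) − E°(anode) = −0.40 − (−0.75) = +0.35 V.

+0.35 V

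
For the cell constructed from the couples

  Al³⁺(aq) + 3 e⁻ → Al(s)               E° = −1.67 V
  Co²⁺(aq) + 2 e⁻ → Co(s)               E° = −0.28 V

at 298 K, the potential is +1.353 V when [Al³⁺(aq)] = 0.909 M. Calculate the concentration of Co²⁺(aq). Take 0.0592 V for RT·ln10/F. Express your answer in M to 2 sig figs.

The Co²⁺/Co couple has the larger reduction potential, so it is the cathode: E°cell = −0.28 − (−1.67) = +1.39 V and n = 6.
Since E = E° − (0.0592/n)·log Q, log Q = n(E° − E)/0.0592 = 3.750.
For 3 Co²⁺(aq) + 2 Al(s) → 3 Co(s) + 2 Al³⁺(aq), the reaction quotient is Q = [Al³⁺(aq)]^2 / [Co²⁺(aq)]^3.
Isolating [Co²⁺(aq)] in Q = 10^{3.750} yields log [Co²⁺(aq)] = −1.278, i.e. 0.053 M.

0.053 M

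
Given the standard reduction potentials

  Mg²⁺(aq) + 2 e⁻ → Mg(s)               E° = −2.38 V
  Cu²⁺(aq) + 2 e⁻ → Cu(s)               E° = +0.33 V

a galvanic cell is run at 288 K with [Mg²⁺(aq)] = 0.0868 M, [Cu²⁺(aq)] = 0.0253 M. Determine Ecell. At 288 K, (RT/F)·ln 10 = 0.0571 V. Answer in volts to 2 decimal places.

+2.69 V

Cu²⁺/Cu is reduced (cathode, E° = +0.33 V) and Mg²⁺/Mg is oxidized (anode).
E°cell = +0.33 − (−2.38) = +2.71 V, with n = 2 electrons transferred.
For the overall reaction Cu²⁺(aq) + Mg(s) → Cu(s) + Mg²⁺(aq), Q = [Mg²⁺(aq)] / [Cu²⁺(aq)] = 3.43, giving log Q = 0.535.
E = E° − (0.0571/n)·log Q = +2.71 − (0.0571/2)(0.535) = +2.69 V.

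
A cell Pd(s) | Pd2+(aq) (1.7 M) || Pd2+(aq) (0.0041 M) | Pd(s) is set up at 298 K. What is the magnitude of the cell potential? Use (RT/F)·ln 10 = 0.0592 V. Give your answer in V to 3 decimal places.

For a concentration cell E°cell = 0, since both electrodes use the same couple.
The compartment with the higher Pd2+(aq) concentration (1.7 M) acts as the cathode; ions are reduced there and produced at the dilute (0.0041 M) anode.
With n = 2, Ecell = −(0.0592/2)·log([dilute]/[conc]) = −(0.0592/2)·log(0.0041/1.7) = +0.077 V.

0.077 V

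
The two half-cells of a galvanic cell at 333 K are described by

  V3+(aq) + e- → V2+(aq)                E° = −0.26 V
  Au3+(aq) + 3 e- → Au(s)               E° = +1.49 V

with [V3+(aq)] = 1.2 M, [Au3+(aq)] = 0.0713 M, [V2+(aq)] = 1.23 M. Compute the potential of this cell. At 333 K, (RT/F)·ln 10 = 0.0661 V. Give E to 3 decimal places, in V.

+1.725 V

Since E°(Au³⁺/Au) > E°(V³⁺/V²⁺), Au³⁺/Au serves as the cathode.
E°cell = +1.49 − (−0.26) = +1.75 V, with n = 3 electrons transferred.
For the overall reaction Au3+(aq) + 3 V2+(aq) → Au(s) + 3 V3+(aq), Q = [V3+(aq)]^3 / ([Au3+(aq)]·[V2+(aq)]^3) = 13, giving log Q = 1.115.
By the Nernst equation, E = +1.75 − (0.0661/3)·(1.115) = +1.725 V.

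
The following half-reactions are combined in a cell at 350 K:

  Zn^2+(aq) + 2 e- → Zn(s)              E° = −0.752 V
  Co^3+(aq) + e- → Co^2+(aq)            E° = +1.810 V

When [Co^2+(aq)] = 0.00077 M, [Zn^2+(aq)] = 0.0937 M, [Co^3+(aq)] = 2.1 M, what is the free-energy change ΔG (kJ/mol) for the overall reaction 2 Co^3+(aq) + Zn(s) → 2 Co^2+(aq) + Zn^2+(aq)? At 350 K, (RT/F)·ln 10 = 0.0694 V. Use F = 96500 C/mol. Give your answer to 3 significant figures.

−547 kJ/mol

With Co³⁺/Co²⁺ reduced at the cathode, E°cell = +1.810 − (−0.752) = +2.562 V and n = 2.
The reaction quotient is ([Co^2+(aq)]^2·[Zn^2+(aq)]) / [Co^3+(aq)]^2 = 1.26×10^−8; by Nernst, E = +2.562 − (0.0694/2)(−7.900) = +2.8361 V.
ΔG = −nFE = −(2)(96500)(+2.8361) J/mol = −547 kJ/mol.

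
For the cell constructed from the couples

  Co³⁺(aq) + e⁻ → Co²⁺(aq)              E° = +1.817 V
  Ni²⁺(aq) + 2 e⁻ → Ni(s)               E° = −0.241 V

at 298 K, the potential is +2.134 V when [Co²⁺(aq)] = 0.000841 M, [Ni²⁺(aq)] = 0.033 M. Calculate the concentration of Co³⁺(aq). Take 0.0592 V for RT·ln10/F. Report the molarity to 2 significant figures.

With Co³⁺/Co²⁺ at the cathode and Ni²⁺/Ni at the anode, E°cell = +1.817 − (−0.241) = +2.058 V (n = 2).
From the Nernst equation, log Q = n(E° − E)/0.0592 = 2·(+2.058 − (+2.134))/0.0592 = −2.568.
Balancing electrons gives 2 Co³⁺(aq) + Ni(s) → 2 Co²⁺(aq) + Ni²⁺(aq); thus Q = ([Co²⁺(aq)]^2·[Ni²⁺(aq)]) / [Co³⁺(aq)]^2.
Solving for the unknown gives log [Co³⁺(aq)] = −2.532, so [Co³⁺(aq)] ≈ 0.0029 M.

0.0029 M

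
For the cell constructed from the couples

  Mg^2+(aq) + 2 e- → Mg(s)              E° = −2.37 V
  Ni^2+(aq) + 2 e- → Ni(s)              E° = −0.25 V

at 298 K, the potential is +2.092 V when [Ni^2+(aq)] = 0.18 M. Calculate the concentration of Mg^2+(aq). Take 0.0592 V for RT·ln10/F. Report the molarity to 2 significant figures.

1.6 M

Ni²⁺/Ni is the cathode (higher E°); E°cell = −0.25 − (−2.37) = +2.12 V with n = 2.
Rearranging E = E° − (0.0592/n)·log Q gives log Q = 2(+2.12 − (+2.092))/0.0592 = 0.946.
The balanced reaction is Ni^2+(aq) + Mg(s) → Ni(s) + Mg^2+(aq), so Q = [Mg^2+(aq)] / [Ni^2+(aq)].
Isolating [Mg^2+(aq)] in Q = 10^{0.946} yields log [Mg^2+(aq)] = 0.201, i.e. 1.6 M.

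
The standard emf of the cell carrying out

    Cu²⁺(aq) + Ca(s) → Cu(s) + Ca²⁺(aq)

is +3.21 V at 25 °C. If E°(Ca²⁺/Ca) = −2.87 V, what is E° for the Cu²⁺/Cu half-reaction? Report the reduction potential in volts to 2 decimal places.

In the reaction as written the Cu²⁺/Cu couple is reduced (cathode) and Ca²⁺/Ca is oxidized (anode), so E°cell = E°(Cu²⁺/Cu) − E°(Ca²⁺/Ca).
E°(Cu²⁺/Cu) = E°cell + E°(anode) = +3.21 + (−2.87) = +0.34 V.

+0.34 V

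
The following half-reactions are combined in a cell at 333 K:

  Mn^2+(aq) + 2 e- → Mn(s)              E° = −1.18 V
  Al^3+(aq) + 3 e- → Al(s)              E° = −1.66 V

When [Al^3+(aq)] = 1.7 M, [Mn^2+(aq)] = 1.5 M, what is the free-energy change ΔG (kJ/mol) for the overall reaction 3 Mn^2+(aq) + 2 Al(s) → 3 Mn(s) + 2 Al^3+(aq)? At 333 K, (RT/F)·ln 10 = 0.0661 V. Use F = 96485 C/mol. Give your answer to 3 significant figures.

With Mn²⁺/Mn reduced at the cathode, E°cell = −1.18 − (−1.66) = +0.48 V and n = 6.
Q = [Al^3+(aq)]^2 / [Mn^2+(aq)]^3 = 0.856, so log Q = −0.067 and E = +0.48 − (0.0661/6)(−0.067) = +0.4807 V.
Finally ΔG = −nFE = −(6)(96485 C/mol)(+0.4807 V) = −278 kJ/mol.

−278 kJ/mol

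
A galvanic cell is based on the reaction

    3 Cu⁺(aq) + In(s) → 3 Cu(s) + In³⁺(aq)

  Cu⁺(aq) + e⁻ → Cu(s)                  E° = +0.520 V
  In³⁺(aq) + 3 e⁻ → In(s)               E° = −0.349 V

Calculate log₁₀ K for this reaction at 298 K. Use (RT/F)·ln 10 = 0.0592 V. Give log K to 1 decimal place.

log K = 44.0

The Cu⁺/Cu couple is reduced (cathode); E°cell = +0.520 − (−0.349) = +0.869 V with n = 3.
At equilibrium E = 0, so log K = nE°cell / 0.0592 = (3)(+0.869) / 0.0592 = 44.0.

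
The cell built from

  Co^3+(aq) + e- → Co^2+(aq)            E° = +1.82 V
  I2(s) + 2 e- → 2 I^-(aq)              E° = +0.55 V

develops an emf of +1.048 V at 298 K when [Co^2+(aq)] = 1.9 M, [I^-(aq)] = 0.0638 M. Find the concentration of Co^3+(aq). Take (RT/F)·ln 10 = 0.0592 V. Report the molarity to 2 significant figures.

Co³⁺/Co²⁺ is the cathode (higher E°); E°cell = +1.82 − (+0.55) = +1.27 V with n = 2.
Rearranging E = E° − (0.0592/n)·log Q gives log Q = 2(+1.27 − (+1.048))/0.0592 = 7.500.
Balancing electrons gives 2 Co^3+(aq) + 2 I^-(aq) → 2 Co^2+(aq) + I2(s); thus Q = [Co^2+(aq)]^2 / ([Co^3+(aq)]^2·[I^-(aq)]^2).
Substituting the known concentrations and solving, log [Co^3+(aq)] = −2.276 and [Co^3+(aq)] = 0.0053 M.

0.0053 M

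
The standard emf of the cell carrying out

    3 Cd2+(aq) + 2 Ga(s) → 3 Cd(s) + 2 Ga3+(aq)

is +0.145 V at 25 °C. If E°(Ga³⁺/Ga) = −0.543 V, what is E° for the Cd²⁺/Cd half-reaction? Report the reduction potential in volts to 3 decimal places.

In the reaction as written the Cd²⁺/Cd couple is reduced (cathode) and Ga³⁺/Ga is oxidized (anode), so E°cell = E°(Cd²⁺/Cd) − E°(Ga³⁺/Ga).
E°(Cd²⁺/Cd) = E°cell + E°(anode) = +0.145 + (−0.543) = −0.398 V.

−0.398 V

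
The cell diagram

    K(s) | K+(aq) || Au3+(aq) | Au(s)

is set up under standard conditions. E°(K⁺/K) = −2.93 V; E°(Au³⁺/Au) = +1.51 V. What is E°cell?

By convention the left-hand electrode in cell notation is the anode (oxidation) and the right-hand electrode is the cathode (reduction).
E°cell = E°(right) − E°(left) = +1.51 − (−2.93) = +4.44 V.

+4.44 V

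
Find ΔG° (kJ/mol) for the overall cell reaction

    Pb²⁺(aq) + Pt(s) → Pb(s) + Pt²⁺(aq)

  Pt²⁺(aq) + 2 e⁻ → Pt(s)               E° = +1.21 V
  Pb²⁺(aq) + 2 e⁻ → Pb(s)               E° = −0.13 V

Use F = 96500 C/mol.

In the reaction as written Pb²⁺(aq) is reduced, so the Pb²⁺/Pb couple is the cathode and Pt²⁺/Pt is the anode.
E°cell = −0.13 − (+1.21) = −1.34 V; balancing electrons gives n = 2.
ΔG° = −nFE°cell = −(2)(96500)(−1.34) J/mol = +259 kJ/mol.

+259 kJ/mol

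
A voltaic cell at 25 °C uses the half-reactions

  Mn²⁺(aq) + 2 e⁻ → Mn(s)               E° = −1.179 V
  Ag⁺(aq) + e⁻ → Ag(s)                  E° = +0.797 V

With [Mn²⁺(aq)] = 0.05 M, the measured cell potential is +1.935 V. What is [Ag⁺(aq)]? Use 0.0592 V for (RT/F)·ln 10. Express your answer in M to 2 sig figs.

0.045 M

The Ag⁺/Ag couple has the larger reduction potential, so it is the cathode: E°cell = +0.797 − (−1.179) = +1.976 V and n = 2.
Since E = E° − (0.0592/n)·log Q, log Q = n(E° − E)/0.0592 = 1.385.
The balanced reaction is 2 Ag⁺(aq) + Mn(s) → 2 Ag(s) + Mn²⁺(aq), so Q = [Mn²⁺(aq)] / [Ag⁺(aq)]^2.
Isolating [Ag⁺(aq)] in Q = 10^{1.385} yields log [Ag⁺(aq)] = −1.343, i.e. 0.045 M.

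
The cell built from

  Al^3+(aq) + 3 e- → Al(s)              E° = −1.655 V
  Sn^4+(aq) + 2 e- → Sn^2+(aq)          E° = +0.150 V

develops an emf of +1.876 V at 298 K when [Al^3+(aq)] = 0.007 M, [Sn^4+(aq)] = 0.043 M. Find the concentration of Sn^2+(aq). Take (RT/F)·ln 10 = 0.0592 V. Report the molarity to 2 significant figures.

0.0047 M

Sn⁴⁺/Sn²⁺ is the cathode (higher E°); E°cell = +0.150 − (−1.655) = +1.805 V with n = 6.
From the Nernst equation, log Q = n(E° − E)/0.0592 = 6·(+1.805 − (+1.876))/0.0592 = −7.196.
For 3 Sn^4+(aq) + 2 Al(s) → 3 Sn^2+(aq) + 2 Al^3+(aq), the reaction quotient is Q = ([Sn^2+(aq)]^3·[Al^3+(aq)]^2) / [Sn^4+(aq)]^3.
Isolating [Sn^2+(aq)] in Q = 10^{−7.196} yields log [Sn^2+(aq)] = −2.329, i.e. 0.0047 M.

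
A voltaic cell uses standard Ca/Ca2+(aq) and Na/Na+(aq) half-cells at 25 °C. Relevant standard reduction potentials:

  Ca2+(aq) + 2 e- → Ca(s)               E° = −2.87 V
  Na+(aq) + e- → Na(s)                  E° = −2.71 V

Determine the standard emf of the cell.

+0.16 V

Of the two couples in this cell, the one with the more positive reduction potential is reduced at the cathode: here that is Na⁺/Na (−2.71 V); Ca²⁺/Ca (−2.87 V) is the anode.
E°cell = E°(cathode) − E°(anode) = −2.71 − (−2.87) = +0.16 V.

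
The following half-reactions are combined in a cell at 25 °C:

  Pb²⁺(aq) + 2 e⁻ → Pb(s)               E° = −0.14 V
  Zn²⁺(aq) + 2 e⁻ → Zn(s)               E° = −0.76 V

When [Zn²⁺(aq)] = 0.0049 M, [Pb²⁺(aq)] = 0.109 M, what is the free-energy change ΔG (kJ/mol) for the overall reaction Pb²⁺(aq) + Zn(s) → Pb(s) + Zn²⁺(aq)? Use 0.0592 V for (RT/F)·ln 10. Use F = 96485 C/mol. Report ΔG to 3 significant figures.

With Pb²⁺/Pb reduced at the cathode, E°cell = −0.14 − (−0.76) = +0.62 V and n = 2.
Q = [Zn²⁺(aq)] / [Pb²⁺(aq)] = 0.045, so log Q = −1.347 and E = +0.62 − (0.0592/2)(−1.347) = +0.6599 V.
ΔG = −nFE = −(2)(96485)(+0.6599) J/mol = −127 kJ/mol.

−127 kJ/mol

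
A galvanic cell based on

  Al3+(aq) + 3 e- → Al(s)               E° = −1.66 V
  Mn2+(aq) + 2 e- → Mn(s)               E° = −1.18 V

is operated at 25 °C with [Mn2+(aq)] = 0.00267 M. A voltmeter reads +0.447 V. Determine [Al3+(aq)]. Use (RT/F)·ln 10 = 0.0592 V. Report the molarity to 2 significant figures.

With Mn²⁺/Mn at the cathode and Al³⁺/Al at the anode, E°cell = −1.18 − (−1.66) = +0.48 V (n = 6).
Rearranging E = E° − (0.0592/n)·log Q gives log Q = 6(+0.48 − (+0.447))/0.0592 = 3.345.
For 3 Mn2+(aq) + 2 Al(s) → 3 Mn(s) + 2 Al3+(aq), the reaction quotient is Q = [Al3+(aq)]^2 / [Mn2+(aq)]^3.
Isolating [Al3+(aq)] in Q = 10^{3.345} yields log [Al3+(aq)] = −2.188, i.e. 0.0065 M.

0.0065 M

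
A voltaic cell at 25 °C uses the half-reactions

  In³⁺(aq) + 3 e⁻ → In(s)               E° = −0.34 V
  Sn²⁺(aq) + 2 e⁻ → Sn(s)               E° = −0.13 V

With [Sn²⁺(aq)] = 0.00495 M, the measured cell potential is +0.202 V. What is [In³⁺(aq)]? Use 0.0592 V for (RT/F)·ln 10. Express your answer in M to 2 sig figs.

0.00089 M

The Sn²⁺/Sn couple has the larger reduction potential, so it is the cathode: E°cell = −0.13 − (−0.34) = +0.21 V and n = 6.
Rearranging E = E° − (0.0592/n)·log Q gives log Q = 6(+0.21 − (+0.202))/0.0592 = 0.811.
The balanced reaction is 3 Sn²⁺(aq) + 2 In(s) → 3 Sn(s) + 2 In³⁺(aq), so Q = [In³⁺(aq)]^2 / [Sn²⁺(aq)]^3.
Solving for the unknown gives log [In³⁺(aq)] = −3.053, so [In³⁺(aq)] ≈ 0.00089 M.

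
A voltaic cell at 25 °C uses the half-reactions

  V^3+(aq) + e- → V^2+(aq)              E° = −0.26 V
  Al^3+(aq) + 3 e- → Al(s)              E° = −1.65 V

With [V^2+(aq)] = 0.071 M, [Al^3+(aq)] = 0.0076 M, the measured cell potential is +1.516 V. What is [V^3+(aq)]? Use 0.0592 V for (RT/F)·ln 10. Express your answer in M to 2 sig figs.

V³⁺/V²⁺ is the cathode (higher E°); E°cell = −0.26 − (−1.65) = +1.39 V with n = 3.
Since E = E° − (0.0592/n)·log Q, log Q = n(E° − E)/0.0592 = −6.385.
For 3 V^3+(aq) + Al(s) → 3 V^2+(aq) + Al^3+(aq), the reaction quotient is Q = ([V^2+(aq)]^3·[Al^3+(aq)]) / [V^3+(aq)]^3.
Isolating [V^3+(aq)] in Q = 10^{−6.385} yields log [V^3+(aq)] = 0.273, i.e. 1.9 M.

1.9 M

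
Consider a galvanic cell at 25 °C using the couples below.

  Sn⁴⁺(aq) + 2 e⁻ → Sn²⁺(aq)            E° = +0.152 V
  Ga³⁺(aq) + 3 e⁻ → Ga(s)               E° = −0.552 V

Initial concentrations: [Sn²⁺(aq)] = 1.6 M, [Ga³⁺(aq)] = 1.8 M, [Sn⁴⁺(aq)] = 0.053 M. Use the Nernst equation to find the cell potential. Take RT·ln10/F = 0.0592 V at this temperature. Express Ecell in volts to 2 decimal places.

+0.66 V

Since E°(Sn⁴⁺/Sn²⁺) > E°(Ga³⁺/Ga), Sn⁴⁺/Sn²⁺ serves as the cathode.
The standard potential is +0.152 − (−0.552) = +0.704 V and the balanced reaction transfers n = 6 electrons.
The balanced reaction is 3 Sn⁴⁺(aq) + 2 Ga(s) → 3 Sn²⁺(aq) + 2 Ga³⁺(aq), so Q = ([Sn²⁺(aq)]^3·[Ga³⁺(aq)]^2) / [Sn⁴⁺(aq)]^3 = 8.91×10^4 and log Q = 4.950.
E = E° − (0.0592/n)·log Q = +0.704 − (0.0592/6)(4.950) = +0.66 V.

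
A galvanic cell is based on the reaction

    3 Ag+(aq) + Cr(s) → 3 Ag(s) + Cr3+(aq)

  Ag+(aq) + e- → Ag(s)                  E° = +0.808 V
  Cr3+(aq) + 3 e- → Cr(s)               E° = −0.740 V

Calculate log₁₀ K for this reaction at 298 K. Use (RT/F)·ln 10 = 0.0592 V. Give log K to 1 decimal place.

log K = 78.4

The Ag⁺/Ag couple is reduced (cathode); E°cell = +0.808 − (−0.740) = +1.548 V with n = 3.
At equilibrium E = 0, so log K = nE°cell / 0.0592 = (3)(+1.548) / 0.0592 = 78.4.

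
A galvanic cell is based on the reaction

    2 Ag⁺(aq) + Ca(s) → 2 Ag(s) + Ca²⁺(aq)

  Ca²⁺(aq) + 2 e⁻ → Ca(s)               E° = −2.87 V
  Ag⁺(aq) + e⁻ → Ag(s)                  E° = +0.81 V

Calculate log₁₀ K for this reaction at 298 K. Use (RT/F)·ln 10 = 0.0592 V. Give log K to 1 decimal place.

The Ag⁺/Ag couple is reduced (cathode); E°cell = +0.81 − (−2.87) = +3.68 V with n = 2.
At equilibrium E = 0, so log K = nE°cell / 0.0592 = (2)(+3.68) / 0.0592 = 124.3.

log K = 124.3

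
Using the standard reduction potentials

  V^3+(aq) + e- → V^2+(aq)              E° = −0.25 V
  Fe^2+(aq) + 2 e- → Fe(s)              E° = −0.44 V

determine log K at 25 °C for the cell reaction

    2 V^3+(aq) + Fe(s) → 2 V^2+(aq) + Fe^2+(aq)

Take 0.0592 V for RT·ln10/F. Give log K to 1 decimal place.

The V³⁺/V²⁺ couple is reduced (cathode); E°cell = −0.25 − (−0.44) = +0.19 V with n = 2.
At equilibrium E = 0, so log K = nE°cell / 0.0592 = (2)(+0.19) / 0.0592 = 6.4.

log K = 6.4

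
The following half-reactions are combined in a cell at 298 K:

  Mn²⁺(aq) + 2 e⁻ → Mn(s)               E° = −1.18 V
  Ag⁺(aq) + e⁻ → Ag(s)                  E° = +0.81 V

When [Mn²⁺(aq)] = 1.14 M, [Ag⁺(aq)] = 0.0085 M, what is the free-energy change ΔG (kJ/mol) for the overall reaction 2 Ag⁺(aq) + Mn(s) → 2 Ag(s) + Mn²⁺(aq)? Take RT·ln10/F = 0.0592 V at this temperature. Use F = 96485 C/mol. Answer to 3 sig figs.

With Ag⁺/Ag reduced at the cathode, E°cell = +0.81 − (−1.18) = +1.99 V and n = 2.
The reaction quotient is [Mn²⁺(aq)] / [Ag⁺(aq)]^2 = 1.58×10^4; by Nernst, E = +1.99 − (0.0592/2)(4.198) = +1.8657 V.
ΔG = −nFE = −(2)(96485)(+1.8657) J/mol = −360 kJ/mol.

−360 kJ/mol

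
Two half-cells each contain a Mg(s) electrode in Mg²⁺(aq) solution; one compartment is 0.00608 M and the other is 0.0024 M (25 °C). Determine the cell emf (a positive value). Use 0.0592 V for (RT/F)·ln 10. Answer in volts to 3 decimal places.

For a concentration cell E°cell = 0, since both electrodes use the same couple.
The compartment with the higher Mg²⁺(aq) concentration (0.00608 M) acts as the cathode; ions are reduced there and produced at the dilute (0.0024 M) anode.
With n = 2, Ecell = −(0.0592/2)·log([dilute]/[conc]) = −(0.0592/2)·log(0.0024/0.00608) = +0.012 V.

0.012 V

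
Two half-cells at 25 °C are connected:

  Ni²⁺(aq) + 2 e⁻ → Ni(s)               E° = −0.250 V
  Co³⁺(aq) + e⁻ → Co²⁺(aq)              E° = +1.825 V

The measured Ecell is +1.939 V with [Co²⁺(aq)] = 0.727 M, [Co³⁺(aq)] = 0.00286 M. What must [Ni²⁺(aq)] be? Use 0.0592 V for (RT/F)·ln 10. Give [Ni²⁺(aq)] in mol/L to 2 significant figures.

The Co³⁺/Co²⁺ couple has the larger reduction potential, so it is the cathode: E°cell = +1.825 − (−0.250) = +2.075 V and n = 2.
From the Nernst equation, log Q = n(E° − E)/0.0592 = 2·(+2.075 − (+1.939))/0.0592 = 4.595.
For 2 Co³⁺(aq) + Ni(s) → 2 Co²⁺(aq) + Ni²⁺(aq), the reaction quotient is Q = ([Co²⁺(aq)]^2·[Ni²⁺(aq)]) / [Co³⁺(aq)]^2.
Solving for the unknown gives log [Ni²⁺(aq)] = −0.215, so [Ni²⁺(aq)] ≈ 0.61 M.

0.61 M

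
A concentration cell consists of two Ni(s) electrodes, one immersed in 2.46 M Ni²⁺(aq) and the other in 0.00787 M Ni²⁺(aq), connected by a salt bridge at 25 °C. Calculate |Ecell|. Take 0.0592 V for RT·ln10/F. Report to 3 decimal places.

For a concentration cell E°cell = 0, since both electrodes use the same couple.
The compartment with the higher Ni²⁺(aq) concentration (2.46 M) acts as the cathode; ions are reduced there and produced at the dilute (0.00787 M) anode.
With n = 2, Ecell = −(0.0592/2)·log([dilute]/[conc]) = −(0.0592/2)·log(0.00787/2.46) = +0.074 V.

0.074 V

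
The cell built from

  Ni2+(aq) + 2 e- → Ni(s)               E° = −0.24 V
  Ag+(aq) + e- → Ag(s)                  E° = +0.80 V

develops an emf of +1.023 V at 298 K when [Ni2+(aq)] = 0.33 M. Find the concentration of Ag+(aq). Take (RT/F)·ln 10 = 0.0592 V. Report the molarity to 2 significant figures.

With Ag⁺/Ag at the cathode and Ni²⁺/Ni at the anode, E°cell = +0.80 − (−0.24) = +1.04 V (n = 2).
From the Nernst equation, log Q = n(E° − E)/0.0592 = 2·(+1.04 − (+1.023))/0.0592 = 0.574.
Balancing electrons gives 2 Ag+(aq) + Ni(s) → 2 Ag(s) + Ni2+(aq); thus Q = [Ni2+(aq)] / [Ag+(aq)]^2.
Substituting the known concentrations and solving, log [Ag+(aq)] = −0.528 and [Ag+(aq)] = 0.30 M.

0.30 M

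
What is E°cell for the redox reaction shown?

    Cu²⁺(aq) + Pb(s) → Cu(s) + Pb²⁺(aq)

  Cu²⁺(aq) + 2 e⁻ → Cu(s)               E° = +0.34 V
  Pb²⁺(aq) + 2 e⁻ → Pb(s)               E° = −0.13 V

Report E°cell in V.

In the reaction as written, Cu²⁺(aq) is reduced (cathode) and Pb²⁺(aq) is produced by oxidation at the anode.
E°cell = E°(cathode) − E°(anode) = +0.34 − (−0.13) = +0.47 V.
The positive value indicates the reaction is spontaneous as written.

+0.47 V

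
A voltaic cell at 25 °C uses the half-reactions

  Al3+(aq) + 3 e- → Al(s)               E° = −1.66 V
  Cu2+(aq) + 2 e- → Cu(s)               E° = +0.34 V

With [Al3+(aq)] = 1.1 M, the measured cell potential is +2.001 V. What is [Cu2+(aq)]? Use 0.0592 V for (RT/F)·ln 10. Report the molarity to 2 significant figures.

1.2 M

Cu²⁺/Cu is the cathode (higher E°); E°cell = +0.34 − (−1.66) = +2.00 V with n = 6.
Rearranging E = E° − (0.0592/n)·log Q gives log Q = 6(+2.00 − (+2.001))/0.0592 = −0.101.
The balanced reaction is 3 Cu2+(aq) + 2 Al(s) → 3 Cu(s) + 2 Al3+(aq), so Q = [Al3+(aq)]^2 / [Cu2+(aq)]^3.
Solving for the unknown gives log [Cu2+(aq)] = 0.061, so [Cu2+(aq)] ≈ 1.2 M.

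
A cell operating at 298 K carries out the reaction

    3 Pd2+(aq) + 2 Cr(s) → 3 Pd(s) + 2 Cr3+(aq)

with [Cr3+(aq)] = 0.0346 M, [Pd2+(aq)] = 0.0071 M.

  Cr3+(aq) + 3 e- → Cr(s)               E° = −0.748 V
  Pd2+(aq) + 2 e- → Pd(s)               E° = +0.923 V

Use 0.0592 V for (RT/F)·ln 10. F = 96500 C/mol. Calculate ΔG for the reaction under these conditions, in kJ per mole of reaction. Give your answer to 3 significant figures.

The standard cell potential is +0.923 − (−0.748) = +1.671 V, with n = 6 electrons in the balanced equation.
Here Q = [Cr3+(aq)]^2 / [Pd2+(aq)]^3 = 3.34×10^3 (log Q = 3.524), giving E = +1.671 − (0.0592/6)·(3.524) = +1.6362 V.
Then ΔG = −nFE = −6 × 96500 × +1.6362 J/mol = −947 kJ/mol.

−947 kJ/mol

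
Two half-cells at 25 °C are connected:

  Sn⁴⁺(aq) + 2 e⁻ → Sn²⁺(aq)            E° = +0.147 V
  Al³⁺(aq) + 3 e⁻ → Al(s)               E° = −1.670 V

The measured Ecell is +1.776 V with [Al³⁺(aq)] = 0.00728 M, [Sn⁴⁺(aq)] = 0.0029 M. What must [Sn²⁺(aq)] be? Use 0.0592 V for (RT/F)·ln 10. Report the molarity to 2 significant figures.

With Sn⁴⁺/Sn²⁺ at the cathode and Al³⁺/Al at the anode, E°cell = +0.147 − (−1.670) = +1.817 V (n = 6).
From the Nernst equation, log Q = n(E° − E)/0.0592 = 6·(+1.817 − (+1.776))/0.0592 = 4.155.
For 3 Sn⁴⁺(aq) + 2 Al(s) → 3 Sn²⁺(aq) + 2 Al³⁺(aq), the reaction quotient is Q = ([Sn²⁺(aq)]^3·[Al³⁺(aq)]^2) / [Sn⁴⁺(aq)]^3.
Substituting the known concentrations and solving, log [Sn²⁺(aq)] = 0.273 and [Sn²⁺(aq)] = 1.9 M.

1.9 M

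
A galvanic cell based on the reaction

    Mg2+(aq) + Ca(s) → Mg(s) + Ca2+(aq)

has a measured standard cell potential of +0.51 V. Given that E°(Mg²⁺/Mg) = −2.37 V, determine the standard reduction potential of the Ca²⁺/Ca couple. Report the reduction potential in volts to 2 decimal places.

−2.88 V

In the reaction as written the Mg²⁺/Mg couple is reduced (cathode) and Ca²⁺/Ca is oxidized (anode), so E°cell = E°(Mg²⁺/Mg) − E°(Ca²⁺/Ca).
E°(Ca²⁺/Ca) = E°(cathode) − E°cell = −2.37 − (+0.51) = −2.88 V.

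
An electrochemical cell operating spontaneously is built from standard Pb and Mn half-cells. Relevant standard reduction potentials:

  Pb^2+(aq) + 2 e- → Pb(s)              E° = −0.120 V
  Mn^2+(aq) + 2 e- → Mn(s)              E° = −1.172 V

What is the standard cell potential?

The Pb²⁺/Pb couple has the higher E°, so Pb ion is reduced (cathode) and Mn is oxidized (anode).
E°cell = E°(cathode) − E°(anode) = −0.120 − (−1.172) = +1.052 V.

+1.052 V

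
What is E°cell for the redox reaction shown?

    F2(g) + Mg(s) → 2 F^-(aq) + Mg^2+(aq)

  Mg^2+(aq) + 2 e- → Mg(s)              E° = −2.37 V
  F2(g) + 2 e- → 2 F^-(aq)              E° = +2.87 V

+5.24 V

F2(g) gains electrons, so the F₂/F⁻ couple is the cathode; the Mg²⁺/Mg couple is the anode.
E°cell = E°(cathode) − E°(anode) = +2.87 − (−2.37) = +5.24 V.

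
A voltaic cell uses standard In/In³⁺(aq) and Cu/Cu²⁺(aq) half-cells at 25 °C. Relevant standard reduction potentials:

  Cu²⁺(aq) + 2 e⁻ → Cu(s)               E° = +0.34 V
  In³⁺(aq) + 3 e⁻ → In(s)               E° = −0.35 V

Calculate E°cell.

+0.69 V

The Cu²⁺/Cu couple has the higher E°, so Cu ion is reduced (cathode) and In is oxidized (anode).
E°cell = E°(cathode) − E°(anode) = +0.34 − (−0.35) = +0.69 V.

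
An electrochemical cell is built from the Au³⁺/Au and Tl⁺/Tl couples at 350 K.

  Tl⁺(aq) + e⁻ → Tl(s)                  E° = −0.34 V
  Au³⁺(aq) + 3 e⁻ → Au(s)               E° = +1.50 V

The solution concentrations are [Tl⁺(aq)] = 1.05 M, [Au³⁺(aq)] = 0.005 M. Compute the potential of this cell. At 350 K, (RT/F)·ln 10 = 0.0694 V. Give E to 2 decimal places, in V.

Since E°(Au³⁺/Au) > E°(Tl⁺/Tl), Au³⁺/Au serves as the cathode.
E°cell = E°cat − E°an = +1.50 − (−0.34) = +1.84 V; n = 3.
Balancing gives Au³⁺(aq) + 3 Tl(s) → Au(s) + 3 Tl⁺(aq); hence Q = [Tl⁺(aq)]^3 / [Au³⁺(aq)] = 232 (log Q = 2.365).
By the Nernst equation, E = +1.84 − (0.0694/3)·(2.365) = +1.79 V.

+1.79 V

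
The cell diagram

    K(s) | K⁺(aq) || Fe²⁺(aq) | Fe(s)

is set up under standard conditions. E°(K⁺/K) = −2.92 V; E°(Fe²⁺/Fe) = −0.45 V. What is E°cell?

+2.47 V

By convention the left-hand electrode in cell notation is the anode (oxidation) and the right-hand electrode is the cathode (reduction).
E°cell = E°(right) − E°(left) = −0.45 − (−2.92) = +2.47 V.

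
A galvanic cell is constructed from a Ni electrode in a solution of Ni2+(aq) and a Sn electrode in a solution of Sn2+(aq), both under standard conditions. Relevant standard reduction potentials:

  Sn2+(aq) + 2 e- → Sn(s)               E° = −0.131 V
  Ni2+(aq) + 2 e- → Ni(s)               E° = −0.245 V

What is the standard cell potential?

+0.114 V

Of the two couples in this cell, the one with the more positive reduction potential is reduced at the cathode: here that is Sn²⁺/Sn (−0.131 V); Ni²⁺/Ni (−0.245 V) is the anode.
E°cell = E°(cathode) − E°(anode) = −0.131 − (−0.245) = +0.114 V.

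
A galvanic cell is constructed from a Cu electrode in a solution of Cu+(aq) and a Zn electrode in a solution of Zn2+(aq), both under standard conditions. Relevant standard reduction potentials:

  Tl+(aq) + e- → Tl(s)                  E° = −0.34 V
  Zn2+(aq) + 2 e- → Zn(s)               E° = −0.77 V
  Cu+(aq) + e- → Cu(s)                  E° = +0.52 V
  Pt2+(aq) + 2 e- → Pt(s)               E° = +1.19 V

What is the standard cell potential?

+1.29 V

The Cu⁺/Cu couple has the higher E°, so Cu ion is reduced (cathode) and Zn is oxidized (anode).
E°cell = E°(cathode) − E°(anode) = +0.52 − (−0.77) = +1.29 V.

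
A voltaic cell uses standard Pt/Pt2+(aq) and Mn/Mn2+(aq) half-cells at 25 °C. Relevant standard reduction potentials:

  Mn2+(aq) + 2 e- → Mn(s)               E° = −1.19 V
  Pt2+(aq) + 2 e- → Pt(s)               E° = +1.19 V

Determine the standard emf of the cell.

The Pt²⁺/Pt couple has the higher E°, so Pt ion is reduced (cathode) and Mn is oxidized (anode).
E°cell = E°(cathode) − E°(anode) = +1.19 − (−1.19) = +2.38 V.

+2.38 V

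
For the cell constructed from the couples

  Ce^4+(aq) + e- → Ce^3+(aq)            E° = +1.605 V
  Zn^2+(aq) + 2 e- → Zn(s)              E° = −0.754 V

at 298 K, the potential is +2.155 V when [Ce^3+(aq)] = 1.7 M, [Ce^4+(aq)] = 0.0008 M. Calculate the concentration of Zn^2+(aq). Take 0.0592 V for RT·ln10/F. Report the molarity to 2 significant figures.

Ce⁴⁺/Ce³⁺ is the cathode (higher E°); E°cell = +1.605 − (−0.754) = +2.359 V with n = 2.
Rearranging E = E° − (0.0592/n)·log Q gives log Q = 2(+2.359 − (+2.155))/0.0592 = 6.892.
Balancing electrons gives 2 Ce^4+(aq) + Zn(s) → 2 Ce^3+(aq) + Zn^2+(aq); thus Q = ([Ce^3+(aq)]^2·[Zn^2+(aq)]) / [Ce^4+(aq)]^2.
Substituting the known concentrations and solving, log [Zn^2+(aq)] = 0.237 and [Zn^2+(aq)] = 1.7 M.

1.7 M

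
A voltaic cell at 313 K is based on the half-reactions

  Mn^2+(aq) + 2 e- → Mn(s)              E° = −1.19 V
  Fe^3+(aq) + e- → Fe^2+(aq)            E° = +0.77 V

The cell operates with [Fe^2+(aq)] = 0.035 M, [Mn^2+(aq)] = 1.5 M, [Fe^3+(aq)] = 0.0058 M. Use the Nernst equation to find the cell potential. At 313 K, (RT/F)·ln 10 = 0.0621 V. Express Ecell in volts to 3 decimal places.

+1.906 V

The Fe³⁺/Fe²⁺ couple has the more positive E°, so it is the cathode; Mn²⁺/Mn is the anode.
The standard potential is +0.77 − (−1.19) = +1.96 V and the balanced reaction transfers n = 2 electrons.
The balanced reaction is 2 Fe^3+(aq) + Mn(s) → 2 Fe^2+(aq) + Mn^2+(aq), so Q = ([Fe^2+(aq)]^2·[Mn^2+(aq)]) / [Fe^3+(aq)]^2 = 54.6 and log Q = 1.737.
E = E° − (0.0621/n)·log Q = +1.96 − (0.0621/2)(1.737) = +1.906 V.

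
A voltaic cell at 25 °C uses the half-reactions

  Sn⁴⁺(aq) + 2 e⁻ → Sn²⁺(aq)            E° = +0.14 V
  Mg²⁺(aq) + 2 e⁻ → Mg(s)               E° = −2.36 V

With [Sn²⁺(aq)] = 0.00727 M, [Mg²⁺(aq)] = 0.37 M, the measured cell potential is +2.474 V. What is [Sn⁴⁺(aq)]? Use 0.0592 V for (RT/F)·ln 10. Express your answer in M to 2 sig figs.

0.00036 M

The Sn⁴⁺/Sn²⁺ couple has the larger reduction potential, so it is the cathode: E°cell = +0.14 − (−2.36) = +2.50 V and n = 2.
From the Nernst equation, log Q = n(E° − E)/0.0592 = 2·(+2.50 − (+2.474))/0.0592 = 0.878.
The balanced reaction is Sn⁴⁺(aq) + Mg(s) → Sn²⁺(aq) + Mg²⁺(aq), so Q = ([Sn²⁺(aq)]·[Mg²⁺(aq)]) / [Sn⁴⁺(aq)].
Isolating [Sn⁴⁺(aq)] in Q = 10^{0.878} yields log [Sn⁴⁺(aq)] = −3.448, i.e. 0.00036 M.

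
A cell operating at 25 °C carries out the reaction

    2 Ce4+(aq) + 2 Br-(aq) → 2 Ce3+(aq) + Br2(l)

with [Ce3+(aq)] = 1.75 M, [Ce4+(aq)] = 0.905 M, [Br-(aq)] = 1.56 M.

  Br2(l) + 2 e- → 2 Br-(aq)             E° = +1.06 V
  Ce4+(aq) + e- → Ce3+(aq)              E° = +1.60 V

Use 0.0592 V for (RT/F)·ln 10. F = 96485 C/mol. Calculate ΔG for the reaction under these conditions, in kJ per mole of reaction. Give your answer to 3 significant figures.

−103 kJ/mol

E°cell = +1.60 − (+1.06) = +0.54 V; the balanced reaction transfers n = 2 electrons.
Here Q = [Ce3+(aq)]^2 / ([Ce4+(aq)]^2·[Br-(aq)]^2) = 1.54 (log Q = 0.187), giving E = +0.54 − (0.0592/2)·(0.187) = +0.5345 V.
Finally ΔG = −nFE = −(2)(96485 C/mol)(+0.5345 V) = −103 kJ/mol.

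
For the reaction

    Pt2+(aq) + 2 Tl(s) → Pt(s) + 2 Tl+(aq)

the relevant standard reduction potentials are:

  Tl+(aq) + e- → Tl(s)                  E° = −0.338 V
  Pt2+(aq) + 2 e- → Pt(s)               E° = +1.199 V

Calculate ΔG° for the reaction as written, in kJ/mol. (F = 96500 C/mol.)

−297 kJ/mol

In the reaction as written Pt2+(aq) is reduced, so the Pt²⁺/Pt couple is the cathode and Tl⁺/Tl is the anode.
E°cell = +1.199 − (−0.338) = +1.537 V; balancing electrons gives n = 2.
ΔG° = −nFE°cell = −(2)(96500)(+1.537) J/mol = −297 kJ/mol.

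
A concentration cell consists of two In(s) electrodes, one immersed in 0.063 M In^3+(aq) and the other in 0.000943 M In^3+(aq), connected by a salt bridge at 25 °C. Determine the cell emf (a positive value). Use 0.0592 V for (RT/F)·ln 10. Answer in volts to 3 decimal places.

For a concentration cell E°cell = 0, since both electrodes use the same couple.
The compartment with the higher In^3+(aq) concentration (0.063 M) acts as the cathode; ions are reduced there and produced at the dilute (0.000943 M) anode.
With n = 3, Ecell = −(0.0592/3)·log([dilute]/[conc]) = −(0.0592/3)·log(0.000943/0.063) = +0.036 V.

0.036 V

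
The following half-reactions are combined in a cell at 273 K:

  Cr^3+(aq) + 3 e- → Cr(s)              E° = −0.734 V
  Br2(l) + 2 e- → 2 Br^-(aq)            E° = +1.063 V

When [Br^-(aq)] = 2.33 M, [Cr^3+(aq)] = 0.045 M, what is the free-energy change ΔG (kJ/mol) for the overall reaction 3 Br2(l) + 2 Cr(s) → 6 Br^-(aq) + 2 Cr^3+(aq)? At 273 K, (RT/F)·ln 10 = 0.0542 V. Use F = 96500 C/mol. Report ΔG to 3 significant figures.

−1040 kJ/mol

The standard cell potential is +1.063 − (−0.734) = +1.797 V, with n = 6 electrons in the balanced equation.
Here Q = [Br^-(aq)]^6·[Cr^3+(aq)]^2 = 0.324 (log Q = −0.489), giving E = +1.797 − (0.0542/6)·(−0.489) = +1.8014 V.
Finally ΔG = −nFE = −(6)(96500 C/mol)(+1.8014 V) = −1040 kJ/mol.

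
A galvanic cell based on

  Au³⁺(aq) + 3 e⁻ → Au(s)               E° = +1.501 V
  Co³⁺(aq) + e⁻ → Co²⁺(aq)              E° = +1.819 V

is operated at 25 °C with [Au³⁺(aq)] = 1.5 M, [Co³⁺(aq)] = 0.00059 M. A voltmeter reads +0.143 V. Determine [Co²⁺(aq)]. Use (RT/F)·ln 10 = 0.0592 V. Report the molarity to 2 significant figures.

0.47 M

With Co³⁺/Co²⁺ at the cathode and Au³⁺/Au at the anode, E°cell = +1.819 − (+1.501) = +0.318 V (n = 3).
From the Nernst equation, log Q = n(E° − E)/0.0592 = 3·(+0.318 − (+0.143))/0.0592 = 8.868.
For 3 Co³⁺(aq) + Au(s) → 3 Co²⁺(aq) + Au³⁺(aq), the reaction quotient is Q = ([Co²⁺(aq)]^3·[Au³⁺(aq)]) / [Co³⁺(aq)]^3.
Isolating [Co²⁺(aq)] in Q = 10^{8.868} yields log [Co²⁺(aq)] = −0.332, i.e. 0.47 M.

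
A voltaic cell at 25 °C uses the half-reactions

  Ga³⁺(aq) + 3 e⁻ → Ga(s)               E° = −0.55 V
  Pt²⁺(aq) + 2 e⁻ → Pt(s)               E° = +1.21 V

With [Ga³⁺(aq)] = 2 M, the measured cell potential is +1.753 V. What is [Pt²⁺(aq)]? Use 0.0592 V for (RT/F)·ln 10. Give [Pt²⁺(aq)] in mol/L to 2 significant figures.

With Pt²⁺/Pt at the cathode and Ga³⁺/Ga at the anode, E°cell = +1.21 − (−0.55) = +1.76 V (n = 6).
Since E = E° − (0.0592/n)·log Q, log Q = n(E° − E)/0.0592 = 0.709.
Balancing electrons gives 3 Pt²⁺(aq) + 2 Ga(s) → 3 Pt(s) + 2 Ga³⁺(aq); thus Q = [Ga³⁺(aq)]^2 / [Pt²⁺(aq)]^3.
Substituting the known concentrations and solving, log [Pt²⁺(aq)] = −0.036 and [Pt²⁺(aq)] = 0.92 M.

0.92 M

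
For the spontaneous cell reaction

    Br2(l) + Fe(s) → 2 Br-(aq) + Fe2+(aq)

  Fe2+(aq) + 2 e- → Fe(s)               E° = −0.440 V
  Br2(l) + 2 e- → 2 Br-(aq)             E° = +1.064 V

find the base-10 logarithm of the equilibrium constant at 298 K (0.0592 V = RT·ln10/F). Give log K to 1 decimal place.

The Br₂/Br⁻ couple is reduced (cathode); E°cell = +1.064 − (−0.440) = +1.504 V with n = 2.
At equilibrium E = 0, so log K = nE°cell / 0.0592 = (2)(+1.504) / 0.0592 = 50.8.

log K = 50.8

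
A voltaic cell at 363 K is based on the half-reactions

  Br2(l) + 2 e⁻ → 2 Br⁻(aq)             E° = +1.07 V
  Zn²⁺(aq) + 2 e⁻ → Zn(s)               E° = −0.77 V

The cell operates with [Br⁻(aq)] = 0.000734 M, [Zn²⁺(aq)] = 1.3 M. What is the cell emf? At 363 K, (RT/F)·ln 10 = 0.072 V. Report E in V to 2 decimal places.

+2.06 V

Br₂/Br⁻ is reduced (cathode, E° = +1.07 V) and Zn²⁺/Zn is oxidized (anode).
E°cell = E°cat − E°an = +1.07 − (−0.77) = +1.84 V; n = 2.
The balanced reaction is Br2(l) + Zn(s) → 2 Br⁻(aq) + Zn²⁺(aq), so Q = [Br⁻(aq)]^2·[Zn²⁺(aq)] = 7×10^−7 and log Q = −6.155.
Applying E = E° − (RT ln10/nF)·log Q gives +1.84 − (0.072/2)(−6.155) = +2.06 V.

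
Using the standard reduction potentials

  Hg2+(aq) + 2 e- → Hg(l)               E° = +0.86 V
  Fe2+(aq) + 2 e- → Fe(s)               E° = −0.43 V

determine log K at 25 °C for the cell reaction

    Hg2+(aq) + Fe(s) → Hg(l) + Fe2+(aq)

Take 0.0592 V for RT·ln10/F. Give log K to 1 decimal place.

The Hg²⁺/Hg couple is reduced (cathode); E°cell = +0.86 − (−0.43) = +1.29 V with n = 2.
At equilibrium E = 0, so log K = nE°cell / 0.0592 = (2)(+1.29) / 0.0592 = 43.6.

log K = 43.6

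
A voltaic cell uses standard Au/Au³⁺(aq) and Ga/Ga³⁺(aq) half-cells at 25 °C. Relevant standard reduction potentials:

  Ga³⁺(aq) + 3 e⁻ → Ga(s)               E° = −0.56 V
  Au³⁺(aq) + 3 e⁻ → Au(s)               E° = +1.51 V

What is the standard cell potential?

Of the two couples in this cell, the one with the more positive reduction potential is reduced at the cathode: here that is Au³⁺/Au (+1.51 V); Ga³⁺/Ga (−0.56 V) is the anode.
E°cell = E°(cathode) − E°(anode) = +1.51 − (−0.56) = +2.07 V.

+2.07 V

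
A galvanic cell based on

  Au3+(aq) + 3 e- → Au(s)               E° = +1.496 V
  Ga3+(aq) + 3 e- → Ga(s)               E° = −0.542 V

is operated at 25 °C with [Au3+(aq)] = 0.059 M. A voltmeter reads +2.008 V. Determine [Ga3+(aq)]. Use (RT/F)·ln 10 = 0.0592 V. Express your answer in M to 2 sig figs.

2.0 M

Au³⁺/Au is the cathode (higher E°); E°cell = +1.496 − (−0.542) = +2.038 V with n = 3.
Rearranging E = E° − (0.0592/n)·log Q gives log Q = 3(+2.038 − (+2.008))/0.0592 = 1.520.
For Au3+(aq) + Ga(s) → Au(s) + Ga3+(aq), the reaction quotient is Q = [Ga3+(aq)] / [Au3+(aq)].
Solving for the unknown gives log [Ga3+(aq)] = 0.291, so [Ga3+(aq)] ≈ 2.0 M.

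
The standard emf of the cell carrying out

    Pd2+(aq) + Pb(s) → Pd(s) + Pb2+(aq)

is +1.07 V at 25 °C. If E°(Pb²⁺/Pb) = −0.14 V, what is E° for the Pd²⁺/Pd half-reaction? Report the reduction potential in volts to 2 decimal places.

+0.93 V

In the reaction as written the Pd²⁺/Pd couple is reduced (cathode) and Pb²⁺/Pb is oxidized (anode), so E°cell = E°(Pd²⁺/Pd) − E°(Pb²⁺/Pb).
E°(Pd²⁺/Pd) = E°cell + E°(anode) = +1.07 + (−0.14) = +0.93 V.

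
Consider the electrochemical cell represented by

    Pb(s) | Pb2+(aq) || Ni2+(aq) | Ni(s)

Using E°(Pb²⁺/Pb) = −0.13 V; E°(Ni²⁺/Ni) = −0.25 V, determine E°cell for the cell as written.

By convention the left-hand electrode in cell notation is the anode (oxidation) and the right-hand electrode is the cathode (reduction).
E°cell = E°(right) − E°(left) = −0.25 − (−0.13) = −0.12 V.
The negative sign shows that, as written, the cell would require an external voltage to drive the reaction.

−0.12 V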